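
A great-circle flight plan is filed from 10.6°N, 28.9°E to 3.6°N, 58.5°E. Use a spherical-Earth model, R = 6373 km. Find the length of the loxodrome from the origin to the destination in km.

3357 km

Rhumb course C = atan2(Δλ, Δψ) with Δψ = ln[tan(π/4+φ₂/2)/tan(π/4+φ₁/2)] = -0.1232, Δλ = +0.5166 → C = 103.41°
d = R·|Δφ| / |cos C| = 6373·0.12217 / 0.23196 = 3357 km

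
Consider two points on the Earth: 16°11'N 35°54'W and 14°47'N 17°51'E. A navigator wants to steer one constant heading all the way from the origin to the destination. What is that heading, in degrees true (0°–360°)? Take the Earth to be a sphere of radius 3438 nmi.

Meridional parts: M(φ₁)=+0.2863, M(φ₂)=+0.2609 → ΔM = -0.0254;  Δλ = +0.9381 rad
tan C = Δλ / ΔM = -36.9984 → C = 91.55°

91.5°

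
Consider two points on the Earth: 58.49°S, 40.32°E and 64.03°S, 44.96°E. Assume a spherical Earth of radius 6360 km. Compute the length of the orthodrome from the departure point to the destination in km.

cos σ = sin φ₁ sin φ₂ + cos φ₁ cos φ₂ cos Δλ
      = sin(-58.49°)sin(-64.03°) + cos(-58.49°)cos(-64.03°)cos(4.64°) = 0.9946
σ = 5.969° → d = Rσ = 6360·0.10417 = 663 km

663 km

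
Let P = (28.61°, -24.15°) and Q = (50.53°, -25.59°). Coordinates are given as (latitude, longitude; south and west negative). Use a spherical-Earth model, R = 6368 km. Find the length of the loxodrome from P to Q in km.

Rhumb course C = atan2(Δλ, Δψ) with Δψ = ln[tan(π/4+φ₂/2)/tan(π/4+φ₁/2)] = +0.5037, Δλ = -0.0251 → C = 357.14°
d = R·|Δφ| / |cos C| = 6368·0.38258 / 0.99876 = 2439 km

2439 km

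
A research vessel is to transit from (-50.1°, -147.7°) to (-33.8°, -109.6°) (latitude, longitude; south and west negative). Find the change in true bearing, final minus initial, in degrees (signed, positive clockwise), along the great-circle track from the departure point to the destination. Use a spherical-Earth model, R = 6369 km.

-26.3°

Initial bearing θ₁ = atan2(sin Δλ cos φ₂, cos φ₁ sin φ₂ − sin φ₁ cos φ₂ cos Δλ) = 74.23°
Final bearing θ₂ = (initial bearing from the destination back to the start) + 180° = 47.97°
Δθ = θ₂ − θ₁ = -26.3°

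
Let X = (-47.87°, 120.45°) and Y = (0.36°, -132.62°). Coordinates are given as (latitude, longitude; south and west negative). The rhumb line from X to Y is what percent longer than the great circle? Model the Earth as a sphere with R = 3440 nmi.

Great circle: σ = 1.7722 rad → d_gc = Rσ = 6096.2 nmi
Rhumb: Δφ = +0.8418, Δλ = +1.8663, Δψ = +0.9604, q = Δφ/Δψ = 0.8765 → d_rh = R√(Δφ²+q²Δλ²) = 6328.6 nmi
Excess = (6328.6 − 6096.2) / 6096.2 = 232.4 / 6096.2 = 3.81% ≈ 3.8%

3.8%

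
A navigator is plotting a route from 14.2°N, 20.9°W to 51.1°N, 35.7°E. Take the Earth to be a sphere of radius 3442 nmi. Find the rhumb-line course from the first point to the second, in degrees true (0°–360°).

Meridional parts: M(φ₁)=+0.2504, M(φ₂)=+1.0409 → ΔM = +0.7905;  Δλ = +0.9879 rad
tan C = Δλ / ΔM = +1.2497 → C = 51.33°

51.3°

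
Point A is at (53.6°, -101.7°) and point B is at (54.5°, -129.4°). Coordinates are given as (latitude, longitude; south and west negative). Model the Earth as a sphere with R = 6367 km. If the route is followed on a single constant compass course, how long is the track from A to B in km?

Δψ = ln[tan(π/4+φ₂/2)/tan(π/4+φ₁/2)] = +0.0268;  Δφ = +0.0157 rad,  Δλ = -0.4835 rad
q = Δφ/Δψ = 0.5871
d = R·√(Δφ² + q²Δλ²) = 6367·0.28425 = 1810 km

1810 km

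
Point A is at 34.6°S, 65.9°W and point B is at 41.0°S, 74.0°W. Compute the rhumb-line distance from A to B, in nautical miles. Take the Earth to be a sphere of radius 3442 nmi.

Δψ = ln[tan(π/4+φ₂/2)/tan(π/4+φ₁/2)] = -0.1415;  Δφ = -0.1117 rad,  Δλ = -0.1414 rad
q = Δφ/Δψ = 0.7892
d = R·√(Δφ² + q²Δλ²) = 3442·0.15788 = 543 nmi

543 nmi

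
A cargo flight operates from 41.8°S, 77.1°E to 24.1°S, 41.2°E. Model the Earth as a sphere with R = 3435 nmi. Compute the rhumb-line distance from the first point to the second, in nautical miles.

Δψ = ln[tan(π/4+φ₂/2)/tan(π/4+φ₁/2)] = +0.3709;  Δφ = +0.3089 rad,  Δλ = -0.6266 rad
q = Δφ/Δψ = 0.8330
d = R·√(Δφ² + q²Δλ²) = 3435·0.60649 = 2083 nmi

2083 nmi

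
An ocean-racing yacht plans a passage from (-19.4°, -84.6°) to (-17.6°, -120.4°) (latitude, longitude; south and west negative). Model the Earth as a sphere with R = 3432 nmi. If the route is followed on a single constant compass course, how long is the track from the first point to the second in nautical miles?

Δψ = ln[tan(π/4+φ₂/2)/tan(π/4+φ₁/2)] = +0.0331;  Δφ = +0.0314 rad,  Δλ = -0.6248 rad
q = Δφ/Δψ = 0.9483
d = R·√(Δφ² + q²Δλ²) = 3432·0.59334 = 2036 nmi

2036 nmi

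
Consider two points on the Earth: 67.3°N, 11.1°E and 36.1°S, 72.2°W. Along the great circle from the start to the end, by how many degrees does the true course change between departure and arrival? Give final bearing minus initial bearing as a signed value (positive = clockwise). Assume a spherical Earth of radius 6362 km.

At departure: θ₁ = atan2(sin Δλ cos φ₂, cos φ₁ sin φ₂ − sin φ₁ cos φ₂ cos Δλ) = 248.61°
At arrival: θ₂ = atan2(sin Δλ cos φ₁, −cos φ₂ sin φ₁ + sin φ₂ cos φ₁ cos Δλ) = 206.40°
Δθ = θ₂ − θ₁ = -42.2°

-42.2°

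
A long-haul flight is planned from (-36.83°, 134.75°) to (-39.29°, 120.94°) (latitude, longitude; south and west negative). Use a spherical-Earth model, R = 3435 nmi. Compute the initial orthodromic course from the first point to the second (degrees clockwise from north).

253.0°

θ = atan2( sin Δλ·cos φ₂ ,  cos φ₁ sin φ₂ − sin φ₁ cos φ₂ cos Δλ )
  = atan2(-0.1847, -0.0563) = 253.04°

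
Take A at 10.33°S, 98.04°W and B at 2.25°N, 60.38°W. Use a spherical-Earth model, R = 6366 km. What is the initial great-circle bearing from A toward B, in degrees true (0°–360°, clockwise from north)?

N = sin Δλ·cos φ₂ = +0.6105;  D = cos φ₁ sin φ₂ − sin φ₁ cos φ₂ cos Δλ = +0.1805
initial course = atan2(N, D) = 73.53°

73.5°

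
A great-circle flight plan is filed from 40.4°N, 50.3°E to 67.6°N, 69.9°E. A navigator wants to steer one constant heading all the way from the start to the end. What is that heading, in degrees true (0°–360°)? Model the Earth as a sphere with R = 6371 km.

Δψ = ln[tan(π/4+φ₂/2)/tan(π/4+φ₁/2)] = +0.8474
Δλ = +0.3421 rad (taken the short way round)
course = atan2(Δλ, Δψ) = 21.98°

22.0°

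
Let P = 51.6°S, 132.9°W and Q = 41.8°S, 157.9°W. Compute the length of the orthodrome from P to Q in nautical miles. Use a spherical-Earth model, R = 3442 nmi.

Haversine: a = sin²(Δφ/2)+cos φ₁ cos φ₂ sin²(Δλ/2) = 0.02899;  σ = 2·atan2(√a,√(1−a))
σ = 19.606° → d = Rσ = 3442·0.34219 = 1178 nmi

1178 nmi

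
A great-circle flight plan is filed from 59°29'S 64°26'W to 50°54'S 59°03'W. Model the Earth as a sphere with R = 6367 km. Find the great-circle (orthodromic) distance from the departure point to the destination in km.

cos σ = sin φ₁ sin φ₂ + cos φ₁ cos φ₂ cos Δλ
      = sin(-59.48°)sin(-50.90°) + cos(-59.48°)cos(-50.90°)cos(5.38°) = 0.9874
σ = 9.110° → d = Rσ = 6367·0.15899 = 1012 km

1012 km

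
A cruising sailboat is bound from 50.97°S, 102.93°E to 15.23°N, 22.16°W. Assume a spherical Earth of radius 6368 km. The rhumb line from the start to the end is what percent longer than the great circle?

Great circle: σ = 2.1572 rad → d_gc = Rσ = 13737.0 km
Rhumb: Δφ = +1.1554, Δλ = -2.1832, Δψ = +1.3063, q = Δφ/Δψ = 0.8845 → d_rh = R√(Δφ²+q²Δλ²) = 14330.0 km
Excess = (14330.0 − 13737.0) / 13737.0 = 593.0 / 13737.0 = 4.32% ≈ 4.3%

4.3%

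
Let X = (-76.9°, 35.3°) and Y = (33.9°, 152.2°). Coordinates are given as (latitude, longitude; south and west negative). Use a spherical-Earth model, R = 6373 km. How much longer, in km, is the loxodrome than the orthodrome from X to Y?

Great circle: cos σ = sin φ₁ sin φ₂ + cos φ₁ cos φ₂ cos Δλ,  σ = 2.2502 rad → d_gc = 14340.6 km
Rhumb line: Δψ = +2.7939, q = Δφ/Δψ = 0.6921, d_rh = R√(Δφ²+q²Δλ²) = 15260.6 km
Excess = 15260.6 − 14340.6 = 920.0 ≈ 920 km

920 km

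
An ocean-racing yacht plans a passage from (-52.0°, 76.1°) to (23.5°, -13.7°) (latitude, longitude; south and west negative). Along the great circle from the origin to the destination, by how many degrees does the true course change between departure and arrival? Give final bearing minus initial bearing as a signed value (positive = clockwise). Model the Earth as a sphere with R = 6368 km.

+34.5°

At departure: θ₁ = atan2(sin Δλ cos φ₂, cos φ₁ sin φ₂ − sin φ₁ cos φ₂ cos Δλ) = 285.13°
At arrival: θ₂ = atan2(sin Δλ cos φ₁, −cos φ₂ sin φ₁ + sin φ₂ cos φ₁ cos Δλ) = 319.60°
Δθ = θ₂ − θ₁ = +34.5°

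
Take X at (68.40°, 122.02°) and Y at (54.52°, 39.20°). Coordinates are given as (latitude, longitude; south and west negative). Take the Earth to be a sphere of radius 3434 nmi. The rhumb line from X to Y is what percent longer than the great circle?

Great circle: σ = 0.6700 rad → d_gc = Rσ = 2300.7 nmi
Rhumb: Δφ = -0.2423, Δλ = -1.4455, Δψ = -0.5170, q = Δφ/Δψ = 0.4686 → d_rh = R√(Δφ²+q²Δλ²) = 2470.1 nmi
Excess = (2470.1 − 2300.7) / 2300.7 = 169.4 / 2300.7 = 7.36% ≈ 7.4%

7.4%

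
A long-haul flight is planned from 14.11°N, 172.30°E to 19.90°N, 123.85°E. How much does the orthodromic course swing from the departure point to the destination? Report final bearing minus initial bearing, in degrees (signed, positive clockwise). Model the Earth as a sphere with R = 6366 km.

-15.0°

Initial bearing θ₁ = atan2(sin Δλ cos φ₂, cos φ₁ sin φ₂ − sin φ₁ cos φ₂ cos Δλ) = 284.20°
Final bearing θ₂ = (initial bearing from the destination back to the start) + 180° = 269.19°
Δθ = θ₂ − θ₁ = -15.0°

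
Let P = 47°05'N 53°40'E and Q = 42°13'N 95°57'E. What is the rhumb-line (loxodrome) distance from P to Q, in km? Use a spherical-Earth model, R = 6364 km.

3382 km

Rhumb course C = atan2(Δλ, Δψ) with Δψ = ln[tan(π/4+φ₂/2)/tan(π/4+φ₁/2)] = -0.1195, Δλ = +0.7380 → C = 99.20°
d = R·|Δφ| / |cos C| = 6364·0.08494 / 0.15985 = 3382 km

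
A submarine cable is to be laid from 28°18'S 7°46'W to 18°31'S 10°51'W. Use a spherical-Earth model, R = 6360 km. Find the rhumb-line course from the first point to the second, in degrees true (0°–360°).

Δψ = ln[tan(π/4+φ₂/2)/tan(π/4+φ₁/2)] = +0.1864
Δλ = -0.0538 rad (taken the short way round)
course = atan2(Δλ, Δψ) = 343.89°

343.9°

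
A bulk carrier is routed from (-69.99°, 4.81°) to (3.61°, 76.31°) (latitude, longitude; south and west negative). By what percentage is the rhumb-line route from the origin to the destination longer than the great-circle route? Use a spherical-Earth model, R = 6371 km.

2.8%

Great circle: σ = 1.5216 rad → d_gc = Rσ = 9694.0 km
Rhumb: Δφ = +1.2846, Δλ = +1.2479, Δψ = +1.7980, q = Δφ/Δψ = 0.7145 → d_rh = R√(Δφ²+q²Δλ²) = 9962.0 km
Excess = (9962.0 − 9694.0) / 9694.0 = 268.0 / 9694.0 = 2.76% ≈ 2.8%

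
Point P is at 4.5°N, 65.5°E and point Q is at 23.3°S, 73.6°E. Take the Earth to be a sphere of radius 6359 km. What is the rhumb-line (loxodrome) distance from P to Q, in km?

Rhumb course C = atan2(Δλ, Δψ) with Δψ = ln[tan(π/4+φ₂/2)/tan(π/4+φ₁/2)] = -0.4970, Δλ = +0.1414 → C = 164.12°
d = R·|Δφ| / |cos C| = 6359·0.48520 / 0.96184 = 3208 km

3208 km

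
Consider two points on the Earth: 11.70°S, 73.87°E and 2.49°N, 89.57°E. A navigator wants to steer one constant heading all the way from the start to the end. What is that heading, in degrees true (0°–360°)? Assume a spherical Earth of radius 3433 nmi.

Meridional parts: M(φ₁)=-0.2056, M(φ₂)=+0.0435 → ΔM = +0.2491;  Δλ = +0.2740 rad
tan C = Δλ / ΔM = +1.1000 → C = 47.73°

47.7°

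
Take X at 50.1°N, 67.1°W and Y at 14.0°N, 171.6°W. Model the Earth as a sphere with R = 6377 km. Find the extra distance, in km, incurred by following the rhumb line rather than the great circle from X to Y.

542 km

Great circle: cos σ = sin φ₁ sin φ₂ + cos φ₁ cos φ₂ cos Δλ,  σ = 1.5410 rad → d_gc = 9827.2 km
Rhumb line: Δψ = -0.7666, q = Δφ/Δψ = 0.8219, d_rh = R√(Δφ²+q²Δλ²) = 10369.5 km
Excess = 10369.5 − 9827.2 = 542.3 ≈ 542 km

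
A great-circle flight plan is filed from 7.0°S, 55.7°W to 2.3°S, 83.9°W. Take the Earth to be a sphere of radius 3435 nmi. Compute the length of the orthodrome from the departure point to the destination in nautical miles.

cos σ = sin φ₁ sin φ₂ + cos φ₁ cos φ₂ cos Δλ
      = sin(-7.00°)sin(-2.30°) + cos(-7.00°)cos(-2.30°)cos(-28.20°) = 0.8789
σ = 28.488° → d = Rσ = 3435·0.49720 = 1708 nmi

1708 nmi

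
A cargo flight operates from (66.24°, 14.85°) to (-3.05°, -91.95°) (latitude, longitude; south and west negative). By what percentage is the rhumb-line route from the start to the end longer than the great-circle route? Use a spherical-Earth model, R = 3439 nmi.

6.5%

Great circle: σ = 1.7365 rad → d_gc = Rσ = 5972.0 nmi
Rhumb: Δφ = -1.2093, Δλ = -1.8640, Δψ = -1.6122, q = Δφ/Δψ = 0.7501 → d_rh = R√(Δφ²+q²Δλ²) = 6357.6 nmi
Excess = (6357.6 − 5972.0) / 5972.0 = 385.6 / 5972.0 = 6.46% ≈ 6.5%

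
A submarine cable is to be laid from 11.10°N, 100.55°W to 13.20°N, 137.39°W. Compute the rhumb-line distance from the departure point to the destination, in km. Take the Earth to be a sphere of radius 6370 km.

4011 km

Δψ = ln[tan(π/4+φ₂/2)/tan(π/4+φ₁/2)] = +0.0375;  Δφ = +0.0367 rad,  Δλ = -0.6430 rad
q = Δφ/Δψ = 0.9775
d = R·√(Δφ² + q²Δλ²) = 6370·0.62961 = 4011 km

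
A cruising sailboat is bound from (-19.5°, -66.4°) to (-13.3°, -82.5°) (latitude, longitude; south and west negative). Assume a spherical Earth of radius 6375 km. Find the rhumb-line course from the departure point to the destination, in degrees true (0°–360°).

Δψ = ln[tan(π/4+φ₂/2)/tan(π/4+φ₁/2)] = +0.1129
Δλ = -0.2810 rad (taken the short way round)
course = atan2(Δλ, Δψ) = 291.88°

291.9°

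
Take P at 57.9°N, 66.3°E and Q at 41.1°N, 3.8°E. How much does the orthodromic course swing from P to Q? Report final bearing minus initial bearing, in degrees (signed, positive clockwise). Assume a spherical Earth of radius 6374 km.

At departure: θ₁ = atan2(sin Δλ cos φ₂, cos φ₁ sin φ₂ − sin φ₁ cos φ₂ cos Δλ) = 274.67°
At arrival: θ₂ = atan2(sin Δλ cos φ₁, −cos φ₂ sin φ₁ + sin φ₂ cos φ₁ cos Δλ) = 224.66°
Δθ = θ₂ − θ₁ = -50.0°

-50.0°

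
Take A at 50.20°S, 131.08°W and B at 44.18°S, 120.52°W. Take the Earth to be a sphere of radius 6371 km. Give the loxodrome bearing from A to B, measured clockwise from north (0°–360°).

50.0°

Δψ = ln[tan(π/4+φ₂/2)/tan(π/4+φ₁/2)] = +0.1548
Δλ = +0.1843 rad (taken the short way round)
course = atan2(Δλ, Δψ) = 49.96°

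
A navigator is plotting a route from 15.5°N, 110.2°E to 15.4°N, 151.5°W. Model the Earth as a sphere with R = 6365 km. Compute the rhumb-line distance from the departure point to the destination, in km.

Δψ = ln[tan(π/4+φ₂/2)/tan(π/4+φ₁/2)] = -0.0018;  Δφ = -0.0017 rad,  Δλ = +1.7157 rad
q = Δφ/Δψ = 0.9639
d = R·√(Δφ² + q²Δλ²) = 6365·1.65366 = 10526 km

10526 km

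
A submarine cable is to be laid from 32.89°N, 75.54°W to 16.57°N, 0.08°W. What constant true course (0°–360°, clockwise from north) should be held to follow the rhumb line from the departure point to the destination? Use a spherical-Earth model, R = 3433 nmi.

Meridional parts: M(φ₁)=+0.6084, M(φ₂)=+0.2933 → ΔM = -0.3151;  Δλ = +1.3170 rad
tan C = Δλ / ΔM = -4.1794 → C = 103.46°

103.5°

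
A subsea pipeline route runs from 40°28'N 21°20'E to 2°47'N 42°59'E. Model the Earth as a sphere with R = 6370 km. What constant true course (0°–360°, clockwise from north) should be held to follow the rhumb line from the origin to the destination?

152.5°

Δψ = ln[tan(π/4+φ₂/2)/tan(π/4+φ₁/2)] = -0.7250
Δλ = +0.3779 rad (taken the short way round)
course = atan2(Δλ, Δψ) = 152.47°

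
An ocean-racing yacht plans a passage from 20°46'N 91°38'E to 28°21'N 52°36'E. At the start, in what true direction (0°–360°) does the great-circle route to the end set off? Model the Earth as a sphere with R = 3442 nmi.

290.0°

N = sin Δλ·cos φ₂ = -0.5542;  D = cos φ₁ sin φ₂ − sin φ₁ cos φ₂ cos Δλ = +0.2016
initial course = atan2(N, D) = 289.99°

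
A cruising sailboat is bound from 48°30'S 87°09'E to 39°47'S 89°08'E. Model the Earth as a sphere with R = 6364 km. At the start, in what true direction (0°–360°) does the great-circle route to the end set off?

N = sin Δλ·cos φ₂ = +0.0266;  D = cos φ₁ sin φ₂ − sin φ₁ cos φ₂ cos Δλ = +0.1512
initial course = atan2(N, D) = 9.98°

10.0°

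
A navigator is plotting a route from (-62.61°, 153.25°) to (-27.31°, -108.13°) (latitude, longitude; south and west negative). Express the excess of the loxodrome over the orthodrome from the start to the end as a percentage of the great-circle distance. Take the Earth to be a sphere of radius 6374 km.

7.7%

Great circle: σ = 1.2174 rad → d_gc = Rσ = 7759.6 km
Rhumb: Δφ = +0.6161, Δλ = +1.7212, Δψ = +0.9161, q = Δφ/Δψ = 0.6725 → d_rh = R√(Δφ²+q²Δλ²) = 8358.4 km
Excess = (8358.4 − 7759.6) / 7759.6 = 598.8 / 7759.6 = 7.72% ≈ 7.7%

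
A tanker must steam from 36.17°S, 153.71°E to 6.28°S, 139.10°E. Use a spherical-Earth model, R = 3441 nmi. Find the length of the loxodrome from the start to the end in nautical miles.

Rhumb course C = atan2(Δλ, Δψ) with Δψ = ln[tan(π/4+φ₂/2)/tan(π/4+φ₁/2)] = +0.5681, Δλ = -0.2550 → C = 335.83°
d = R·|Δφ| / |cos C| = 3441·0.52168 / 0.91232 = 1968 nmi

1968 nmi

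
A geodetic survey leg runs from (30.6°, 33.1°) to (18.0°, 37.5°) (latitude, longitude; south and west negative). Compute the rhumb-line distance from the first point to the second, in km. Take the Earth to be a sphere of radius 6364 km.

Δψ = ln[tan(π/4+φ₂/2)/tan(π/4+φ₁/2)] = -0.2420;  Δφ = -0.2199 rad,  Δλ = +0.0768 rad
q = Δφ/Δψ = 0.9088
d = R·√(Δφ² + q²Δλ²) = 6364·0.23072 = 1468 km

1468 km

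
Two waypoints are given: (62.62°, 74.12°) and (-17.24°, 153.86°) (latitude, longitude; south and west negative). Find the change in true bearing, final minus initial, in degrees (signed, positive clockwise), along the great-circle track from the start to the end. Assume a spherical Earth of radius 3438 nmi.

+45.6°

At departure: θ₁ = atan2(sin Δλ cos φ₂, cos φ₁ sin φ₂ − sin φ₁ cos φ₂ cos Δλ) = 107.00°
At arrival: θ₂ = atan2(sin Δλ cos φ₁, −cos φ₂ sin φ₁ + sin φ₂ cos φ₁ cos Δλ) = 152.58°
Δθ = θ₂ − θ₁ = +45.6°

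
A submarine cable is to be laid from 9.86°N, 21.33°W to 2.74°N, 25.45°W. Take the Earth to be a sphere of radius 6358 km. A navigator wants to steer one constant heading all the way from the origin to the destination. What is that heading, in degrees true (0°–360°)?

209.9°

Meridional parts: M(φ₁)=+0.1729, M(φ₂)=+0.0478 → ΔM = -0.1251;  Δλ = -0.0719 rad
tan C = Δλ / ΔM = +0.5748 → C = 209.89°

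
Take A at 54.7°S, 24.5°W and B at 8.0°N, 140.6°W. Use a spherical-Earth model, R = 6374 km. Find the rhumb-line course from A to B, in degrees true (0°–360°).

302.4°

Δψ = ln[tan(π/4+φ₂/2)/tan(π/4+φ₁/2)] = +1.2852
Δλ = -2.0263 rad (taken the short way round)
course = atan2(Δλ, Δψ) = 302.39°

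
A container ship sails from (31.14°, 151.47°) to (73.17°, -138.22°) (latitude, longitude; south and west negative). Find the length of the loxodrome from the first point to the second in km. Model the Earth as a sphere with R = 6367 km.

Rhumb course C = atan2(Δλ, Δψ) with Δψ = ln[tan(π/4+φ₂/2)/tan(π/4+φ₁/2)] = +1.3386, Δλ = +1.2271 → C = 42.51°
d = R·|Δφ| / |cos C| = 6367·0.73356 / 0.73712 = 6336 km

6336 km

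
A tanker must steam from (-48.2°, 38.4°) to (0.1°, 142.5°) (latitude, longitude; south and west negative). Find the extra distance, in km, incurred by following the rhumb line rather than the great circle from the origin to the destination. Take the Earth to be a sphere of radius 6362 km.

399 km

Great circle: cos σ = sin φ₁ sin φ₂ + cos φ₁ cos φ₂ cos Δλ,  σ = 1.7352 rad → d_gc = 11039.4 km
Rhumb line: Δψ = +0.9644, q = Δφ/Δψ = 0.8741, d_rh = R√(Δφ²+q²Δλ²) = 11438.7 km
Excess = 11438.7 − 11039.4 = 399.3 ≈ 399 km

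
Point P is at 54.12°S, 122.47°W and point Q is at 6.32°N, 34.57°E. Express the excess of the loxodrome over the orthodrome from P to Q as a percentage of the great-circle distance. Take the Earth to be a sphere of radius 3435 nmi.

14.0%

Great circle: σ = 2.2467 rad → d_gc = Rσ = 7717.3 nmi
Rhumb: Δφ = +1.0549, Δλ = +2.7409, Δψ = +1.2383, q = Δφ/Δψ = 0.8519 → d_rh = R√(Δφ²+q²Δλ²) = 8801.0 nmi
Excess = (8801.0 − 7717.3) / 7717.3 = 1083.7 / 7717.3 = 14.04% ≈ 14.0%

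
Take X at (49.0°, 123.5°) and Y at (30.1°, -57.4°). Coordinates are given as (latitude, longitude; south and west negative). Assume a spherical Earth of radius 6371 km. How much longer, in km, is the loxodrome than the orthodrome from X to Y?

Great circle: cos σ = sin φ₁ sin φ₂ + cos φ₁ cos φ₂ cos Δλ,  σ = 1.7610 rad → d_gc = 11219.1 km
Rhumb line: Δψ = -0.4325, q = Δφ/Δψ = 0.7627, d_rh = R√(Δφ²+q²Δλ²) = 15334.4 km
Excess = 15334.4 − 11219.1 = 4115.3 ≈ 4115 km

4115 km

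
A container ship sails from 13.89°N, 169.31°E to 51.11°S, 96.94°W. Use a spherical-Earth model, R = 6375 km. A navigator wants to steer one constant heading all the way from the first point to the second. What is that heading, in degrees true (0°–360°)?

Δψ = ln[tan(π/4+φ₂/2)/tan(π/4+φ₁/2)] = -1.2860
Δλ = +1.6362 rad (taken the short way round)
course = atan2(Δλ, Δψ) = 128.17°

128.2°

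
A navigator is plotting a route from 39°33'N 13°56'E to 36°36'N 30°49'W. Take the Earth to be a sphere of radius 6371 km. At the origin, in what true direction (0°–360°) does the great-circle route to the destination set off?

θ = atan2( sin Δλ·cos φ₂ ,  cos φ₁ sin φ₂ − sin φ₁ cos φ₂ cos Δλ )
  = atan2(-0.5652, +0.0967) = 279.71°

279.7°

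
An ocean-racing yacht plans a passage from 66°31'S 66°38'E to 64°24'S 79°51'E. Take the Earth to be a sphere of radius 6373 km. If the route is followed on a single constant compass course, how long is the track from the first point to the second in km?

Δψ = ln[tan(π/4+φ₂/2)/tan(π/4+φ₁/2)] = +0.0890;  Δφ = +0.0369 rad,  Δλ = +0.2307 rad
q = Δφ/Δψ = 0.4151
d = R·√(Δφ² + q²Δλ²) = 6373·0.10263 = 654 km

654 km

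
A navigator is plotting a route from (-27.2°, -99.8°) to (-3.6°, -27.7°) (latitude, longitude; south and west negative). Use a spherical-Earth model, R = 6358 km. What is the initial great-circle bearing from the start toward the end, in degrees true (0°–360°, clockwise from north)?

84.9°

θ = atan2( sin Δλ·cos φ₂ ,  cos φ₁ sin φ₂ − sin φ₁ cos φ₂ cos Δλ )
  = atan2(+0.9497, +0.0844) = 84.92°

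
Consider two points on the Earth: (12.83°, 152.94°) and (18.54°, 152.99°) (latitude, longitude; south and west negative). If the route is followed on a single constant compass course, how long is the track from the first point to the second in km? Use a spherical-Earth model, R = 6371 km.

Δψ = ln[tan(π/4+φ₂/2)/tan(π/4+φ₁/2)] = +0.1036;  Δφ = +0.0997 rad,  Δλ = +0.0009 rad
q = Δφ/Δψ = 0.9623
d = R·√(Δφ² + q²Δλ²) = 6371·0.09966 = 635 km

635 km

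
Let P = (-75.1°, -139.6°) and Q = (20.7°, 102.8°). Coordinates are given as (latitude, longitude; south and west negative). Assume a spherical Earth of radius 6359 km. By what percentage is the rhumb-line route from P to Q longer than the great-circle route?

Great circle: σ = 2.0410 rad → d_gc = Rσ = 12978.4 km
Rhumb: Δφ = +1.6720, Δλ = -2.0525, Δψ = +2.4038, q = Δφ/Δψ = 0.6956 → d_rh = R√(Δφ²+q²Δλ²) = 13981.1 km
Excess = (13981.1 − 12978.4) / 12978.4 = 1002.7 / 12978.4 = 7.73% ≈ 7.7%

7.7%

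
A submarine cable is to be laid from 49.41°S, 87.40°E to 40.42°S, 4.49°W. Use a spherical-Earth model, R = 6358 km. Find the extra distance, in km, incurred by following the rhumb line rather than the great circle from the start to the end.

435 km

Great circle: cos σ = sin φ₁ sin φ₂ + cos φ₁ cos φ₂ cos Δλ,  σ = 1.0747 rad → d_gc = 6832.6 km
Rhumb line: Δψ = +0.2223, q = Δφ/Δψ = 0.7060, d_rh = R√(Δφ²+q²Δλ²) = 7267.6 km
Excess = 7267.6 − 6832.6 = 435.0 ≈ 435 km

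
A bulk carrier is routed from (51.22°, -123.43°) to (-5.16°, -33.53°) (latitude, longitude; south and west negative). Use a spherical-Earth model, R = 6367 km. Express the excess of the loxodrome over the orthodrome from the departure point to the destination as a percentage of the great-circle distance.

2.4%

Great circle: σ = 1.6399 rad → d_gc = Rσ = 10441.1 km
Rhumb: Δφ = -0.9840, Δλ = +1.5691, Δψ = -1.1344, q = Δφ/Δψ = 0.8674 → d_rh = R√(Δφ²+q²Δλ²) = 10693.3 km
Excess = (10693.3 − 10441.1) / 10441.1 = 252.2 / 10441.1 = 2.42% ≈ 2.4%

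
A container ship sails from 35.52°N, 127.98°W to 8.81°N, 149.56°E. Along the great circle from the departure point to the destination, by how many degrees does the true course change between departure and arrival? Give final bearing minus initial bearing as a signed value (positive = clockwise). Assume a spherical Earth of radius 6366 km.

At departure: θ₁ = atan2(sin Δλ cos φ₂, cos φ₁ sin φ₂ − sin φ₁ cos φ₂ cos Δλ) = 272.88°
At arrival: θ₂ = atan2(sin Δλ cos φ₁, −cos φ₂ sin φ₁ + sin φ₂ cos φ₁ cos Δλ) = 235.34°
Δθ = θ₂ − θ₁ = -37.5°

-37.5°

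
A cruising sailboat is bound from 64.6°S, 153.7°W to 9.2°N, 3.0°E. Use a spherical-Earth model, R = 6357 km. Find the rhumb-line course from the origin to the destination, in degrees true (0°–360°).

58.9°

Δψ = ln[tan(π/4+φ₂/2)/tan(π/4+φ₁/2)] = +1.6513
Δλ = +2.7349 rad (taken the short way round)
course = atan2(Δλ, Δψ) = 58.88°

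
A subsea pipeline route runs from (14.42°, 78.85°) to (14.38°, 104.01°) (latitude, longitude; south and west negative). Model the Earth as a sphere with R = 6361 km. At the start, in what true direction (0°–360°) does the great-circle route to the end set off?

θ = atan2( sin Δλ·cos φ₂ ,  cos φ₁ sin φ₂ − sin φ₁ cos φ₂ cos Δλ )
  = atan2(+0.4118, +0.0222) = 86.92°

86.9°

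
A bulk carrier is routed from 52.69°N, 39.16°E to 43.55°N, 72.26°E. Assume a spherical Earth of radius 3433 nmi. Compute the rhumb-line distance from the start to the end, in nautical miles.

Δψ = ln[tan(π/4+φ₂/2)/tan(π/4+φ₁/2)] = -0.2398;  Δφ = -0.1595 rad,  Δλ = +0.5777 rad
q = Δφ/Δψ = 0.6651
d = R·√(Δφ² + q²Δλ²) = 3433·0.41603 = 1428 nmi

1428 nmi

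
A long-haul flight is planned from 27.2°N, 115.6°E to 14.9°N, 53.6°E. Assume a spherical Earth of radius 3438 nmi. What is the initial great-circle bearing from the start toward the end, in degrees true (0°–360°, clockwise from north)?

271.4°

θ = atan2( sin Δλ·cos φ₂ ,  cos φ₁ sin φ₂ − sin φ₁ cos φ₂ cos Δλ )
  = atan2(-0.8533, +0.0213) = 271.43°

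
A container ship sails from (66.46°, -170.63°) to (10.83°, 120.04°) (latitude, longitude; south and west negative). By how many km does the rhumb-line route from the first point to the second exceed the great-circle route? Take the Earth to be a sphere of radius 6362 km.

236 km

Great circle: cos σ = sin φ₁ sin φ₂ + cos φ₁ cos φ₂ cos Δλ,  σ = 1.2548 rad → d_gc = 7983.3 km
Rhumb line: Δψ = -1.3783, q = Δφ/Δψ = 0.7044, d_rh = R√(Δφ²+q²Δλ²) = 8219.7 km
Excess = 8219.7 − 7983.3 = 236.4 ≈ 236 km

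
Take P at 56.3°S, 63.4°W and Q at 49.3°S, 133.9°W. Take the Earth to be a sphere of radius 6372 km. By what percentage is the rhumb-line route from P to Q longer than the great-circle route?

Great circle: σ = 0.7205 rad → d_gc = Rσ = 4590.7 km
Rhumb: Δφ = +0.1222, Δλ = -1.2305, Δψ = +0.2026, q = Δφ/Δψ = 0.6029 → d_rh = R√(Δφ²+q²Δλ²) = 4790.8 km
Excess = (4790.8 − 4590.7) / 4590.7 = 200.1 / 4590.7 = 4.36% ≈ 4.4%

4.4%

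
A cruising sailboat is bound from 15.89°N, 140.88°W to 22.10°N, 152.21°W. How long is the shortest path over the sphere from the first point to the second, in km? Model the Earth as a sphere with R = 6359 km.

cos σ = sin φ₁ sin φ₂ + cos φ₁ cos φ₂ cos Δλ
      = sin(15.89°)sin(22.10°) + cos(15.89°)cos(22.10°)cos(-11.33°) = 0.9768
σ = 12.375° → d = Rσ = 6359·0.21598 = 1373 km

1373 km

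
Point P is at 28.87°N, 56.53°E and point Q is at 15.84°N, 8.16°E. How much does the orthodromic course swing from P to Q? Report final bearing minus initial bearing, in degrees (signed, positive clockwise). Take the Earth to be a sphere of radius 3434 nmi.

At departure: θ₁ = atan2(sin Δλ cos φ₂, cos φ₁ sin φ₂ − sin φ₁ cos φ₂ cos Δλ) = 264.48°
At arrival: θ₂ = atan2(sin Δλ cos φ₁, −cos φ₂ sin φ₁ + sin φ₂ cos φ₁ cos Δλ) = 244.97°
Δθ = θ₂ − θ₁ = -19.5°

-19.5°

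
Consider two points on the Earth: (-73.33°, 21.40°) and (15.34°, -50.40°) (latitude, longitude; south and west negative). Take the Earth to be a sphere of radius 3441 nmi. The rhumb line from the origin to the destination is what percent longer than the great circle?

2.5%

Great circle: σ = 1.7386 rad → d_gc = Rσ = 5982.5 nmi
Rhumb: Δφ = +1.5476, Δλ = -1.2531, Δψ = +2.1917, q = Δφ/Δψ = 0.7061 → d_rh = R√(Δφ²+q²Δλ²) = 6134.3 nmi
Excess = (6134.3 − 5982.5) / 5982.5 = 151.8 / 5982.5 = 2.54% ≈ 2.5%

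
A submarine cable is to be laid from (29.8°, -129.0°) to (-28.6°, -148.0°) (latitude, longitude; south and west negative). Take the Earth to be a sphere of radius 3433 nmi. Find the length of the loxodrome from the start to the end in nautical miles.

3664 nmi

Rhumb course C = atan2(Δλ, Δψ) with Δψ = ln[tan(π/4+φ₂/2)/tan(π/4+φ₁/2)] = -1.0666, Δλ = -0.3316 → C = 197.27°
d = R·|Δφ| / |cos C| = 3433·1.01927 / 0.95491 = 3664 nmi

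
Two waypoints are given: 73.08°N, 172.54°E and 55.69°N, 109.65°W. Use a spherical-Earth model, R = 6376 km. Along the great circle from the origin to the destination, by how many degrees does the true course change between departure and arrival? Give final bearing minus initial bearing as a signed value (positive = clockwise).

+72.7°

At departure: θ₁ = atan2(sin Δλ cos φ₂, cos φ₁ sin φ₂ − sin φ₁ cos φ₂ cos Δλ) = 77.07°
At arrival: θ₂ = atan2(sin Δλ cos φ₁, −cos φ₂ sin φ₁ + sin φ₂ cos φ₁ cos Δλ) = 149.79°
Δθ = θ₂ − θ₁ = +72.7°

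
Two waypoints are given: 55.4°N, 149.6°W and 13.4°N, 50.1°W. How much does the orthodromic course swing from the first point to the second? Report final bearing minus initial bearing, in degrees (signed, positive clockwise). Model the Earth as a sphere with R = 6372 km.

+71.1°

At departure: θ₁ = atan2(sin Δλ cos φ₂, cos φ₁ sin φ₂ − sin φ₁ cos φ₂ cos Δλ) = 74.63°
At arrival: θ₂ = atan2(sin Δλ cos φ₁, −cos φ₂ sin φ₁ + sin φ₂ cos φ₁ cos Δλ) = 145.75°
Δθ = θ₂ − θ₁ = +71.1°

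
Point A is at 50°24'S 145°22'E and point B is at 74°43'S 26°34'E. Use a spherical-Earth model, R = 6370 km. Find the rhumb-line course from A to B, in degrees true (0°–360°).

244.5°

Δψ = ln[tan(π/4+φ₂/2)/tan(π/4+φ₁/2)] = -0.9871
Δλ = -2.0735 rad (taken the short way round)
course = atan2(Δλ, Δψ) = 244.54°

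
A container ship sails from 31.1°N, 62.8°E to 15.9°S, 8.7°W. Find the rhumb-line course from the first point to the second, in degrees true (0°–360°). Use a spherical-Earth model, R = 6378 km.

235.7°

Meridional parts: M(φ₁)=+0.5716, M(φ₂)=-0.2811 → ΔM = -0.8527;  Δλ = -1.2479 rad
tan C = Δλ / ΔM = +1.4634 → C = 235.65°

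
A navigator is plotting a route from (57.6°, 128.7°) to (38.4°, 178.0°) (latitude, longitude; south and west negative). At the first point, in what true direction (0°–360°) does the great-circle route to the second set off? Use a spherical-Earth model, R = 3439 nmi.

N = sin Δλ·cos φ₂ = +0.5941;  D = cos φ₁ sin φ₂ − sin φ₁ cos φ₂ cos Δλ = -0.0987
initial course = atan2(N, D) = 99.43°

99.4°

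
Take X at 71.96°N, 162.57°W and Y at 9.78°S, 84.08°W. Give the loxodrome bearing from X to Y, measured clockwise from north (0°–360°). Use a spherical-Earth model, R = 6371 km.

145.8°

Meridional parts: M(φ₁)=+1.8405, M(φ₂)=-0.1715 → ΔM = -2.0120;  Δλ = +1.3699 rad
tan C = Δλ / ΔM = -0.6809 → C = 145.75°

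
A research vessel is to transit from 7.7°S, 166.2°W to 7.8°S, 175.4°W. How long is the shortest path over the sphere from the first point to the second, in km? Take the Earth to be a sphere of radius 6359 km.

1012 km

cos σ = sin φ₁ sin φ₂ + cos φ₁ cos φ₂ cos Δλ
      = sin(-7.70°)sin(-7.80°) + cos(-7.70°)cos(-7.80°)cos(-9.20°) = 0.9874
σ = 9.116° → d = Rσ = 6359·0.15911 = 1012 km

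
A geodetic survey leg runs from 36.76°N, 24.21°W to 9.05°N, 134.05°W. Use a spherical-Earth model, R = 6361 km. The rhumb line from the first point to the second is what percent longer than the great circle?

Great circle: σ = 1.7461 rad → d_gc = Rσ = 11106.8 km
Rhumb: Δφ = -0.4836, Δλ = -1.9171, Δψ = -0.5321, q = Δφ/Δψ = 0.9088 → d_rh = R√(Δφ²+q²Δλ²) = 11501.9 km
Excess = (11501.9 − 11106.8) / 11106.8 = 395.1 / 11106.8 = 3.56% ≈ 3.6%

3.6%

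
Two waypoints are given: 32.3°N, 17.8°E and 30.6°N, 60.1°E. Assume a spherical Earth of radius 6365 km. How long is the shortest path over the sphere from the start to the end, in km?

3987 km

cos σ = sin φ₁ sin φ₂ + cos φ₁ cos φ₂ cos Δλ
      = sin(32.30°)sin(30.60°) + cos(32.30°)cos(30.60°)cos(42.30°) = 0.8101
σ = 35.892° → d = Rσ = 6365·0.62643 = 3987 km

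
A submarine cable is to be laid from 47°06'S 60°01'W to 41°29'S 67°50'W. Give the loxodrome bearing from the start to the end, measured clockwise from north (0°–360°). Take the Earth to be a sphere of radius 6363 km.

315.1°

Meridional parts: M(φ₁)=-0.9342, M(φ₂)=-0.7971 → ΔM = +0.1371;  Δλ = -0.1364 rad
tan C = Δλ / ΔM = -0.9950 → C = 315.14°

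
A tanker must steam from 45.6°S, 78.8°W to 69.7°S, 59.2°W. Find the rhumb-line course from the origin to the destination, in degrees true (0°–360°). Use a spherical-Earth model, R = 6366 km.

157.5°

Δψ = ln[tan(π/4+φ₂/2)/tan(π/4+φ₁/2)] = -0.8240
Δλ = +0.3421 rad (taken the short way round)
course = atan2(Δλ, Δψ) = 157.45°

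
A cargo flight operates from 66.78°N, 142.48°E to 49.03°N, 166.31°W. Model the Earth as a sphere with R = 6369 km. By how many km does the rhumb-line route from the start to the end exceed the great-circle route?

Great circle: cos σ = sin φ₁ sin φ₂ + cos φ₁ cos φ₂ cos Δλ,  σ = 0.5436 rad → d_gc = 3462.4 km
Rhumb line: Δψ = -0.5979, q = Δφ/Δψ = 0.5181, d_rh = R√(Δφ²+q²Δλ²) = 3548.5 km
Excess = 3548.5 − 3462.4 = 86.1 ≈ 86 km

86 km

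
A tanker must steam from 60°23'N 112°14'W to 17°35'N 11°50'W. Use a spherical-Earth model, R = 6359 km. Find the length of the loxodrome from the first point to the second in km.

Rhumb course C = atan2(Δλ, Δψ) with Δψ = ln[tan(π/4+φ₂/2)/tan(π/4+φ₁/2)] = -1.0186, Δλ = +1.7523 → C = 120.17°
d = R·|Δφ| / |cos C| = 6359·0.74700 / 0.50255 = 9452 km

9452 km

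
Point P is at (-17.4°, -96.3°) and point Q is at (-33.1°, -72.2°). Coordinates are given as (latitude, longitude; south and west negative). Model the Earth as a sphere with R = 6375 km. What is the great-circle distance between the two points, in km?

Haversine: a = sin²(Δφ/2)+cos φ₁ cos φ₂ sin²(Δλ/2) = 0.05349;  σ = 2·atan2(√a,√(1−a))
σ = 26.746° → d = Rσ = 6375·0.46680 = 2976 km

2976 km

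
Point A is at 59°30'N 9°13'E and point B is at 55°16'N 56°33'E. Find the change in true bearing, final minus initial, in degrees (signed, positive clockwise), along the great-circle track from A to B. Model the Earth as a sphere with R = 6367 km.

At departure: θ₁ = atan2(sin Δλ cos φ₂, cos φ₁ sin φ₂ − sin φ₁ cos φ₂ cos Δλ) = 78.61°
At arrival: θ₂ = atan2(sin Δλ cos φ₁, −cos φ₂ sin φ₁ + sin φ₂ cos φ₁ cos Δλ) = 119.16°
Δθ = θ₂ − θ₁ = +40.5°

+40.5°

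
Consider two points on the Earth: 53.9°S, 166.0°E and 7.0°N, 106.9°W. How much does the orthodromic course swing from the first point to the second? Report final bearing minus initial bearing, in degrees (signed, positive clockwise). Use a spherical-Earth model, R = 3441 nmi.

-47.4°

At departure: θ₁ = atan2(sin Δλ cos φ₂, cos φ₁ sin φ₂ − sin φ₁ cos φ₂ cos Δλ) = 83.53°
At arrival: θ₂ = atan2(sin Δλ cos φ₁, −cos φ₂ sin φ₁ + sin φ₂ cos φ₁ cos Δλ) = 36.15°
Δθ = θ₂ − θ₁ = -47.4°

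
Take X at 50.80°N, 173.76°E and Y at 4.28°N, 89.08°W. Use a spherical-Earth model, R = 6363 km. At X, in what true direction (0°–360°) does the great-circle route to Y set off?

θ = atan2( sin Δλ·cos φ₂ ,  cos φ₁ sin φ₂ − sin φ₁ cos φ₂ cos Δλ )
  = atan2(+0.9894, +0.1435) = 81.75°

81.7°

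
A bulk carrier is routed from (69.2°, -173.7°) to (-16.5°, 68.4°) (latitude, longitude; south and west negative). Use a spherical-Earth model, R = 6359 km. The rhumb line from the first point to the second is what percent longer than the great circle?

7.1%

Great circle: σ = 2.0096 rad → d_gc = Rσ = 12778.8 km
Rhumb: Δφ = -1.4957, Δλ = -2.0577, Δψ = -1.9874, q = Δφ/Δψ = 0.7526 → d_rh = R√(Δφ²+q²Δλ²) = 13691.4 km
Excess = (13691.4 − 12778.8) / 12778.8 = 912.6 / 12778.8 = 7.14% ≈ 7.1%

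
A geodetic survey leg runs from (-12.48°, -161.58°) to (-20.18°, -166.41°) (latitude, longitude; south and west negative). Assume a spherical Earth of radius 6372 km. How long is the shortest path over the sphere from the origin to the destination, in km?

cos σ = sin φ₁ sin φ₂ + cos φ₁ cos φ₂ cos Δλ
      = sin(-12.48°)sin(-20.18°) + cos(-12.48°)cos(-20.18°)cos(-4.83°) = 0.9877
σ = 8.985° → d = Rσ = 6372·0.15682 = 999 km

999 km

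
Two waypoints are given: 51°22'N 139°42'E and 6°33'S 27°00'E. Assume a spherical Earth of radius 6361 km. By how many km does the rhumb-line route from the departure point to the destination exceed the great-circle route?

514 km

Great circle: cos σ = sin φ₁ sin φ₂ + cos φ₁ cos φ₂ cos Δλ,  σ = 1.9055 rad → d_gc = 12120.7 km
Rhumb line: Δψ = -1.1629, q = Δφ/Δψ = 0.8692, d_rh = R√(Δφ²+q²Δλ²) = 12634.4 km
Excess = 12634.4 − 12120.7 = 513.7 ≈ 514 km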